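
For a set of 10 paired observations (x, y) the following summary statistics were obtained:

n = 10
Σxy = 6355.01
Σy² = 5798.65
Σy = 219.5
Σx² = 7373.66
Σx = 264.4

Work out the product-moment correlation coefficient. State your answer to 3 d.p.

r = (nΣxy − ΣxΣy) / √[(nΣx² − (Σx)²)(nΣy² − (Σy)²)]
Numerator: 10×6355.01 − 264.4×219.5 = 5514.3
Denominator: √[(73736.6 − 69907.36)(57986.5 − 48180.25)] = √[3829.24 × 9806.25] = 6127.8450
r = 5514.3 / 6127.8450 ≈ 0.900

0.900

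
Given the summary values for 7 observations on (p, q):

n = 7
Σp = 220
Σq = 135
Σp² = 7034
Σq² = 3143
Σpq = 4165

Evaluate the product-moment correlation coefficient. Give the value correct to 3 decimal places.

-0.306

r = (nΣpq − ΣpΣq) / √[(nΣp² − (Σp)²)(nΣq² − (Σq)²)]
Numerator: 7×4165 − 220×135 = -545
Denominator: √[(49238 − 48400)(22001 − 18225)] = √[838 × 3776] = 1778.8446
r = -545 / 1778.8446 ≈ -0.306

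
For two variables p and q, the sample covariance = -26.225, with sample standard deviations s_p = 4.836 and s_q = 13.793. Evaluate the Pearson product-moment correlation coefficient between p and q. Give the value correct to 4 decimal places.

r = Cov(p,q) / (s_p · s_q) = -26.225 / (4.836 × 13.793)
  = -26.225 / 66.7029 ≈ -0.3932

-0.3932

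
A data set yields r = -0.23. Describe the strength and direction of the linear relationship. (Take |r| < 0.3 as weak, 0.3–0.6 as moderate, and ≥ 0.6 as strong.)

r = -0.23 < 0 so the relationship is negative.
|r| = 0.23, which falls in the weak range.

weak negative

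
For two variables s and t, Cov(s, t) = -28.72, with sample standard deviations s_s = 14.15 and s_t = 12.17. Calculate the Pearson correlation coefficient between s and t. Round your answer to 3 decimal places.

-0.167

r = Cov(s,t) / (s_s · s_t) = -28.72 / (14.15 × 12.17)
  = -28.72 / 172.2055 ≈ -0.167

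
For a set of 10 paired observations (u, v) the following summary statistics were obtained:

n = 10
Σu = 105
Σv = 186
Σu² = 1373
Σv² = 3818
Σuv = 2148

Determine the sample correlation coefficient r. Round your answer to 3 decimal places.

0.626

r = (nΣuv − ΣuΣv) / √[(nΣu² − (Σu)²)(nΣv² − (Σv)²)]
Numerator: 10×2148 − 105×186 = 1950
Denominator: √[(13730 − 11025)(38180 − 34596)] = √[2705 × 3584] = 3113.6345
r = 1950 / 3113.6345 ≈ 0.626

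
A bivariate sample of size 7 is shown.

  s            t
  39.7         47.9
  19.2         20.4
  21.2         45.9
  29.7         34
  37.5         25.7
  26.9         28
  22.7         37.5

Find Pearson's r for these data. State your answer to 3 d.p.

0.224

n = 7, Σs = 196.9, Σt = 239.4, Σs² = 5921.41, Σt² = 8824.12, Σst = 6844.39
nΣst − ΣsΣt = 47910.73 − 47137.86 = 772.87
nΣs² − (Σs)² = 41449.87 − 38769.61 = 2680.26; nΣt² − (Σt)² = 61768.84 − 57312.36 = 4456.48
r = 772.87 / √(2680.26 × 4456.48) = 772.87 / 3456.0852 ≈ 0.224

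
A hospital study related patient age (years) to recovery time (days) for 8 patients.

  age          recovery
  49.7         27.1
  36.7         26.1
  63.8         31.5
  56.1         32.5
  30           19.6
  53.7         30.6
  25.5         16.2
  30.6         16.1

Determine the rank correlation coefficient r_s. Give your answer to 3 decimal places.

Rank age: 5, 4, 8, 7, 2, 6, 1, 3
Rank recovery: 5, 4, 7, 8, 3, 6, 2, 1
d = rank(age) − rank(recovery): 0, 0, 1, -1, -1, 0, -1, 2; Σd² = 8
ρ = 1 − 6Σd² / [n(n²−1)] = 1 − 6×8 / (8×63) = 1 − 48/504 ≈ 0.905

0.905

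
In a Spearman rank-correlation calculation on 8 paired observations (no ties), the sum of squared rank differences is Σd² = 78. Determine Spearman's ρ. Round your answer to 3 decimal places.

ρ = 1 − 6Σd² / [n(n²−1)] = 1 − 6×78 / (8×63)
  = 1 − 468/504 = 1 − 0.9286 ≈ 0.071

0.071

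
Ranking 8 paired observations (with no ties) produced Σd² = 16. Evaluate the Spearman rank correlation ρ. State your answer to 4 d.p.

ρ = 1 − 6Σd² / [n(n²−1)] = 1 − 6×16 / (8×63)
  = 1 − 96/504 = 1 − 0.19048 ≈ 0.8095

0.8095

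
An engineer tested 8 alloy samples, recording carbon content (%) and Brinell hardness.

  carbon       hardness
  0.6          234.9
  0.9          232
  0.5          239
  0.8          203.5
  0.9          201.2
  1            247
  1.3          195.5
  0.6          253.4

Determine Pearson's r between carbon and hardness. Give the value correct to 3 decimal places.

-0.588

n = 8, Σx = 6.6, Σy = 1806.5, Σx² = 5.92, Σy² = 411457.51, Σxy = 1466.31
nΣxy − ΣxΣy = 11730.48 − 11922.9 = -192.42
nΣx² − (Σx)² = 47.36 − 43.56 = 3.8; nΣy² − (Σy)² = 3291660.08 − 3263442.25 = 28217.83
r = -192.42 / √(3.8 × 28217.83) = -192.42 / 327.4565 ≈ -0.588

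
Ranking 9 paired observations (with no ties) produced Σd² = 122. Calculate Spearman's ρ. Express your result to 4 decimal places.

-0.0167

ρ = 1 − 6Σd² / [n(n²−1)] = 1 − 6×122 / (9×80)
  = 1 − 732/720 = 1 − 1.01667 ≈ -0.0167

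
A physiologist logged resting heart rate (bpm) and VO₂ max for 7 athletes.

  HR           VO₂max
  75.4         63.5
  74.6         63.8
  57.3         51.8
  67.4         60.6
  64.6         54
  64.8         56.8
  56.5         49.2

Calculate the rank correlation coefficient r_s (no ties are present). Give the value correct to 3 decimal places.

0.964

Rank HR: 7, 6, 2, 5, 3, 4, 1
Rank VO₂max: 6, 7, 2, 5, 3, 4, 1
d = rank(HR) − rank(VO₂max): 1, -1, 0, 0, 0, 0, 0; Σd² = 2
ρ = 1 − 6Σd² / [n(n²−1)] = 1 − 6×2 / (7×48) = 1 − 12/336 ≈ 0.964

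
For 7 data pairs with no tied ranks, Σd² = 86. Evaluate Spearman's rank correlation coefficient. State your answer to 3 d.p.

ρ = 1 − 6Σd² / [n(n²−1)] = 1 − 6×86 / (7×48)
  = 1 − 516/336 = 1 − 1.5357 ≈ -0.536

-0.536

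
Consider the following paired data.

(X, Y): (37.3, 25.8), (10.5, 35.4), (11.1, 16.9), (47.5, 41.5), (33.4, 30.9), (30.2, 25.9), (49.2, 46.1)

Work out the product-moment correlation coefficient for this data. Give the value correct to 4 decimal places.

n = 7, ΣX = 219.2, ΣY = 222.5, ΣX² = 8329.24, ΣY² = 7677.49, ΣXY = 7575.24
nΣXY − ΣXΣY = 53026.68 − 48772 = 4254.68
nΣX² − (ΣX)² = 58304.68 − 48048.64 = 10256.04; nΣY² − (ΣY)² = 53742.43 − 49506.25 = 4236.18
r = 4254.68 / √(10256.04 × 4236.18) = 4254.68 / 6591.3907 ≈ 0.6455

0.6455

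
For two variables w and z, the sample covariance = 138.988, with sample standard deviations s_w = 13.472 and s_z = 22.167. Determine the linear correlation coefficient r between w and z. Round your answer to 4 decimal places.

0.4654

r = Cov(w,z) / (s_w · s_z) = 138.988 / (13.472 × 22.167)
  = 138.988 / 298.6338 ≈ 0.4654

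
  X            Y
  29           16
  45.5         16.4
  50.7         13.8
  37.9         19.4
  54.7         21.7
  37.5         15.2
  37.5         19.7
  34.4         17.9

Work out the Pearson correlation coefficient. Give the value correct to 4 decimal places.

0.1662

n = 8, ΣX = 327.2, ΣY = 140.1, ΣX² = 13906.1, ΣY² = 2502.19, ΣXY = 5756.62
nΣXY − ΣXΣY = 46052.96 − 45840.72 = 212.24
nΣX² − (ΣX)² = 111248.8 − 107059.84 = 4188.96; nΣY² − (ΣY)² = 20017.52 − 19628.01 = 389.51
r = 212.24 / √(4188.96 × 389.51) = 212.24 / 1277.3574 ≈ 0.1662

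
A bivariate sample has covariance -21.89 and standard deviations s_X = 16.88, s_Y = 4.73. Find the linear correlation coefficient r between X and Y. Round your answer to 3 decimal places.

-0.274

r = Cov(X,Y) / (s_X · s_Y) = -21.89 / (16.88 × 4.73)
  = -21.89 / 79.8424 ≈ -0.274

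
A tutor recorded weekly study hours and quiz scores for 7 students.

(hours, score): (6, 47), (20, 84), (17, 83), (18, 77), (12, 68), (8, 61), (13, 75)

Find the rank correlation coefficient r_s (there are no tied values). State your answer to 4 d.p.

0.9643

Rank hours: 1, 7, 5, 6, 3, 2, 4
Rank score: 1, 7, 6, 5, 3, 2, 4
d = rank(hours) − rank(score): 0, 0, -1, 1, 0, 0, 0; Σd² = 2
ρ = 1 − 6Σd² / [n(n²−1)] = 1 − 6×2 / (7×48) = 1 − 12/336 ≈ 0.9643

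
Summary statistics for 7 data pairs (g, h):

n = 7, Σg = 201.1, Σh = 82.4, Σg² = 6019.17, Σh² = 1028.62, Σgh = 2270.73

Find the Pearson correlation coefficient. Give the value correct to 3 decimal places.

r = (nΣgh − ΣgΣh) / √[(nΣg² − (Σg)²)(nΣh² − (Σh)²)]
Numerator: 7×2270.73 − 201.1×82.4 = -675.53
Denominator: √[(42134.19 − 40441.21)(7200.34 − 6789.76)] = √[1692.98 × 410.58] = 833.7288
r = -675.53 / 833.7288 ≈ -0.810

-0.810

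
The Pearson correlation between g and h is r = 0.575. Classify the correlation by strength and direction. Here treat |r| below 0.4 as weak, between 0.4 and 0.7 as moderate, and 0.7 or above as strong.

moderate positive

r = 0.575 > 0 so the relationship is positive.
|r| = 0.575, which falls in the moderate range.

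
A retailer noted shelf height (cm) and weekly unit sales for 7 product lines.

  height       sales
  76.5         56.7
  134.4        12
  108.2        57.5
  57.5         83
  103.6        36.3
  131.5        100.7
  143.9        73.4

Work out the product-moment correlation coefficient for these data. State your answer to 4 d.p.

n = 7, Σx = 755.6, Σy = 419.6, Σx² = 87661.52, Σy² = 30399.88, Σxy = 44509.34
nΣxy − ΣxΣy = 311565.38 − 317049.76 = -5484.38
nΣx² − (Σx)² = 613630.64 − 570931.36 = 42699.28; nΣy² − (Σy)² = 212799.16 − 176064.16 = 36735
r = -5484.38 / √(42699.28 × 36735) = -5484.38 / 39605.0256 ≈ -0.1385

-0.1385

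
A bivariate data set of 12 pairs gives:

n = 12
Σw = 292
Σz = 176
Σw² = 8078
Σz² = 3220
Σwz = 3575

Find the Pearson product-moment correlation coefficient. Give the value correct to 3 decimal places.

-0.898

r = (nΣwz − ΣwΣz) / √[(nΣw² − (Σw)²)(nΣz² − (Σz)²)]
Numerator: 12×3575 − 292×176 = -8492
Denominator: √[(96936 − 85264)(38640 − 30976)] = √[11672 × 7664] = 9458.0235
r = -8492 / 9458.0235 ≈ -0.898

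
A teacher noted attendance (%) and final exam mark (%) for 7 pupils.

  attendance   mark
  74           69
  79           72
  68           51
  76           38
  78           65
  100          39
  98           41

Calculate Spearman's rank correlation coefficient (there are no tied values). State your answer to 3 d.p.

-0.214

Rank attendance: 2, 5, 1, 3, 4, 7, 6
Rank mark: 6, 7, 4, 1, 5, 2, 3
d = rank(attendance) − rank(mark): -4, -2, -3, 2, -1, 5, 3; Σd² = 68
ρ = 1 − 6Σd² / [n(n²−1)] = 1 − 6×68 / (7×48) = 1 − 408/336 ≈ -0.214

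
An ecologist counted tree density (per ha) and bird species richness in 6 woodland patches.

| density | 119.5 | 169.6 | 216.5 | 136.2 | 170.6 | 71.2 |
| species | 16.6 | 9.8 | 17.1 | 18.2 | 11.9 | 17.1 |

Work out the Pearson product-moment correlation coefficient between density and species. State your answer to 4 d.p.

-0.3312

n = 6, Σx = 883.6, Σy = 90.7, Σx² = 142640.9, Σy² = 1429.27, Σxy = 13074.43
nΣxy − ΣxΣy = 78446.58 − 80142.52 = -1695.94
nΣx² − (Σx)² = 855845.4 − 780748.96 = 75096.44; nΣy² − (Σy)² = 8575.62 − 8226.49 = 349.13
r = -1695.94 / √(75096.44 × 349.13) = -1695.94 / 5120.3926 ≈ -0.3312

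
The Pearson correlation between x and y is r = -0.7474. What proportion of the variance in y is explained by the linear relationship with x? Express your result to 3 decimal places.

0.559

r² = (-0.7474)² = 0.559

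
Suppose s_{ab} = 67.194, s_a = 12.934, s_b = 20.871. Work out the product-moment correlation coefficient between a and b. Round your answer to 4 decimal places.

r = Cov(a,b) / (s_a · s_b) = 67.194 / (12.934 × 20.871)
  = 67.194 / 269.9455 ≈ 0.2489

0.2489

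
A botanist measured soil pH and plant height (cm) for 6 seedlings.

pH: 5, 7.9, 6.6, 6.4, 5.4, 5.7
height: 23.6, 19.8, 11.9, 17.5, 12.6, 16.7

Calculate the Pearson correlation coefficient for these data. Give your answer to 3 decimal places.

-0.062

n = 6, Σx = 37, Σy = 102.1, Σx² = 233.58, Σy² = 1834.51, Σxy = 628.19
nΣxy − ΣxΣy = 3769.14 − 3777.7 = -8.56
nΣx² − (Σx)² = 1401.48 − 1369 = 32.48; nΣy² − (Σy)² = 11007.06 − 10424.41 = 582.65
r = -8.56 / √(32.48 × 582.65) = -8.56 / 137.5662 ≈ -0.062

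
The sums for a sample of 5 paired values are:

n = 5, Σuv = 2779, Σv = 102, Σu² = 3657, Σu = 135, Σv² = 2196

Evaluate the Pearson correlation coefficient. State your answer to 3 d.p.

r = (nΣuv − ΣuΣv) / √[(nΣu² − (Σu)²)(nΣv² − (Σv)²)]
Numerator: 5×2779 − 135×102 = 125
Denominator: √[(18285 − 18225)(10980 − 10404)] = √[60 × 576] = 185.9032
r = 125 / 185.9032 ≈ 0.672

0.672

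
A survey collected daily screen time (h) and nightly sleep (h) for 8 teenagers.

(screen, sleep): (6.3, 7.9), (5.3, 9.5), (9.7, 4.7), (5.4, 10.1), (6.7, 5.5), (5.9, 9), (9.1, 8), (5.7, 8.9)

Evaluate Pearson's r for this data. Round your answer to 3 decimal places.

n = 8, Σx = 54.1, Σy = 63.6, Σx² = 386.03, Σy² = 531.22, Σxy = 413.73
nΣxy − ΣxΣy = 3309.84 − 3440.76 = -130.92
nΣx² − (Σx)² = 3088.24 − 2926.81 = 161.43; nΣy² − (Σy)² = 4249.76 − 4044.96 = 204.8
r = -130.92 / √(161.43 × 204.8) = -130.92 / 181.8265 ≈ -0.720

-0.720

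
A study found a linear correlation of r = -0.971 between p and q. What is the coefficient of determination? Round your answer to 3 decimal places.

r² = (-0.971)² = 0.943

0.943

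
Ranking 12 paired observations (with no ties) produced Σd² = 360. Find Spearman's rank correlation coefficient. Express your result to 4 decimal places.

-0.2587

ρ = 1 − 6Σd² / [n(n²−1)] = 1 − 6×360 / (12×143)
  = 1 − 2160/1716 = 1 − 1.25874 ≈ -0.2587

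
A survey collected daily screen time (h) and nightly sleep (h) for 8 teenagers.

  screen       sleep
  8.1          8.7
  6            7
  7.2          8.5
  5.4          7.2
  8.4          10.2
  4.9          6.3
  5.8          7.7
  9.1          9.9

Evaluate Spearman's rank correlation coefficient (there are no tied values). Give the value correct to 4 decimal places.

Rank screen: 6, 4, 5, 2, 7, 1, 3, 8
Rank sleep: 6, 2, 5, 3, 8, 1, 4, 7
d = rank(screen) − rank(sleep): 0, 2, 0, -1, -1, 0, -1, 1; Σd² = 8
ρ = 1 − 6Σd² / [n(n²−1)] = 1 − 6×8 / (8×63) = 1 − 48/504 ≈ 0.9048

0.9048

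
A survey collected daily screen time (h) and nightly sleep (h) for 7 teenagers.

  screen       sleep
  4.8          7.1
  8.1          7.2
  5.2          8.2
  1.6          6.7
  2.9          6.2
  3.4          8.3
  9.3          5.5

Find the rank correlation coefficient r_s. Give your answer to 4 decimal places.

-0.0357

Rank screen: 4, 6, 5, 1, 2, 3, 7
Rank sleep: 4, 5, 6, 3, 2, 7, 1
d = rank(screen) − rank(sleep): 0, 1, -1, -2, 0, -4, 6; Σd² = 58
ρ = 1 − 6Σd² / [n(n²−1)] = 1 − 6×58 / (7×48) = 1 − 348/336 ≈ -0.0357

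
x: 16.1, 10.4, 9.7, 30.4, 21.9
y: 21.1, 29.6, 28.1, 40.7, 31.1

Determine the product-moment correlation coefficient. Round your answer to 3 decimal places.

n = 5, Σx = 88.5, Σy = 150.6, Σx² = 1865.23, Σy² = 4734.68, Σxy = 2838.49
nΣxy − ΣxΣy = 14192.45 − 13328.1 = 864.35
nΣx² − (Σx)² = 9326.15 − 7832.25 = 1493.9; nΣy² − (Σy)² = 23673.4 − 22680.36 = 993.04
r = 864.35 / √(1493.9 × 993.04) = 864.35 / 1217.9912 ≈ 0.710

0.710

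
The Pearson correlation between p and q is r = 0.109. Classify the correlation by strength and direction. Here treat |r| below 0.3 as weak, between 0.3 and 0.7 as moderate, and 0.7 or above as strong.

weak positive

r = 0.109 > 0 so the relationship is positive.
|r| = 0.109, which falls in the weak range.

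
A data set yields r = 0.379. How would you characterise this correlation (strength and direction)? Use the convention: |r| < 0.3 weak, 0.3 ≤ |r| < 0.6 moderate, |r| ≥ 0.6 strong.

moderate positive

r = 0.379 > 0 so the relationship is positive.
|r| = 0.379, which falls in the moderate range.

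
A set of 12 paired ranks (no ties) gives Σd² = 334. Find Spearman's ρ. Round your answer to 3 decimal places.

ρ = 1 − 6Σd² / [n(n²−1)] = 1 − 6×334 / (12×143)
  = 1 − 2004/1716 = 1 − 1.1678 ≈ -0.168

-0.168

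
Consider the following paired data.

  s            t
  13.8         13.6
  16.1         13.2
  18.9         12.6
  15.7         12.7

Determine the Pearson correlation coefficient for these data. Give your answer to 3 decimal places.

-0.812

n = 4, Σs = 64.5, Σt = 52.1, Σs² = 1053.35, Σt² = 679.25, Σst = 837.73
nΣst − ΣsΣt = 3350.92 − 3360.45 = -9.53
nΣs² − (Σs)² = 4213.4 − 4160.25 = 53.15; nΣt² − (Σt)² = 2717 − 2714.41 = 2.59
r = -9.53 / √(53.15 × 2.59) = -9.53 / 11.7328 ≈ -0.812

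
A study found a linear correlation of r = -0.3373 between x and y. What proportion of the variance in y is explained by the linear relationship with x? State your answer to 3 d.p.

0.114

r² = (-0.3373)² = 0.114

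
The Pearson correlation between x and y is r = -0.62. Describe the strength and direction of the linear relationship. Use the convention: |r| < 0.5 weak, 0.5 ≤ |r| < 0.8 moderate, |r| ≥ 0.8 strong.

r = -0.62 < 0 so the relationship is negative.
|r| = 0.62, which falls in the moderate range.

moderate negative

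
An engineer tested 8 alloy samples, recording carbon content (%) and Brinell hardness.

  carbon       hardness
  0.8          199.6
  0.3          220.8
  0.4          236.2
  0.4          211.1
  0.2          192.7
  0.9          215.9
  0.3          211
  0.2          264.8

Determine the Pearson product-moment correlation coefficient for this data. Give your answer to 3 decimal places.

n = 8, Σx = 3.5, Σy = 1752.1, Σx² = 2.03, Σy² = 387332.59, Σxy = 753.95
nΣxy − ΣxΣy = 6031.6 − 6132.35 = -100.75
nΣx² − (Σx)² = 16.24 − 12.25 = 3.99; nΣy² − (Σy)² = 3098660.72 − 3069854.41 = 28806.31
r = -100.75 / √(3.99 × 28806.31) = -100.75 / 339.0239 ≈ -0.297

-0.297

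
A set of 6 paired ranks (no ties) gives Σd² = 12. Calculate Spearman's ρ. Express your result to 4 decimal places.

ρ = 1 − 6Σd² / [n(n²−1)] = 1 − 6×12 / (6×35)
  = 1 − 72/210 = 1 − 0.34286 ≈ 0.6571

0.6571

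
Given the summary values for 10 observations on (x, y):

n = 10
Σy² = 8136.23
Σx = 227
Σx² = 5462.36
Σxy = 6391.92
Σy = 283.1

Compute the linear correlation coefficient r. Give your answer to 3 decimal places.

r = (nΣxy − ΣxΣy) / √[(nΣx² − (Σx)²)(nΣy² − (Σy)²)]
Numerator: 10×6391.92 − 227×283.1 = -344.5
Denominator: √[(54623.6 − 51529)(81362.3 − 80145.61)] = √[3094.6 × 1216.69] = 1940.4043
r = -344.5 / 1940.4043 ≈ -0.178

-0.178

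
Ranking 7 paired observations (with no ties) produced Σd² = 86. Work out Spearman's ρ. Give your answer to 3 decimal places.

ρ = 1 − 6Σd² / [n(n²−1)] = 1 − 6×86 / (7×48)
  = 1 − 516/336 = 1 − 1.5357 ≈ -0.536

-0.536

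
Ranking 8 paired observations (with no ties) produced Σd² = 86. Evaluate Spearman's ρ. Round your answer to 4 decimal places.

ρ = 1 − 6Σd² / [n(n²−1)] = 1 − 6×86 / (8×63)
  = 1 − 516/504 = 1 − 1.02381 ≈ -0.0238

-0.0238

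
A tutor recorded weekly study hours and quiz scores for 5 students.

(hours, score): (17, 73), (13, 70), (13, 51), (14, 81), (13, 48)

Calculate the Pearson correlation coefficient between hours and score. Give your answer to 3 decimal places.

0.501

n = 5, Σx = 70, Σy = 323, Σx² = 992, Σy² = 21695, Σxy = 4572
nΣxy − ΣxΣy = 22860 − 22610 = 250
nΣx² − (Σx)² = 4960 − 4900 = 60; nΣy² − (Σy)² = 108475 − 104329 = 4146
r = 250 / √(60 × 4146) = 250 / 498.7585 ≈ 0.501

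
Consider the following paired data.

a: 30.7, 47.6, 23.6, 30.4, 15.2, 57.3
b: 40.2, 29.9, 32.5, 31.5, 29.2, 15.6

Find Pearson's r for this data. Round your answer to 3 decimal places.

n = 6, Σa = 204.8, Σb = 178.9, Σa² = 8203.7, Σb² = 5654.55, Σab = 5719.7
nΣab − ΣaΣb = 34318.2 − 36638.72 = -2320.52
nΣa² − (Σa)² = 49222.2 − 41943.04 = 7279.16; nΣb² − (Σb)² = 33927.3 − 32005.21 = 1922.09
r = -2320.52 / √(7279.16 × 1922.09) = -2320.52 / 3740.4813 ≈ -0.620

-0.620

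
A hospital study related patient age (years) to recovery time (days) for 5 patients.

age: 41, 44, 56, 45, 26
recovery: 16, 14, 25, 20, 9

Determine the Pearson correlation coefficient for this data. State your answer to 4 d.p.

0.9352

n = 5, Σx = 212, Σy = 84, Σx² = 9454, Σy² = 1558, Σxy = 3806
nΣxy − ΣxΣy = 19030 − 17808 = 1222
nΣx² − (Σx)² = 47270 − 44944 = 2326; nΣy² − (Σy)² = 7790 − 7056 = 734
r = 1222 / √(2326 × 734) = 1222 / 1306.6308 ≈ 0.9352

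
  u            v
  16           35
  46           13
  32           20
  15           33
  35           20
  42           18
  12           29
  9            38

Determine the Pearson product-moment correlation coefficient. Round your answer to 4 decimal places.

-0.9562

n = 8, Σu = 207, Σv = 206, Σu² = 6835, Σv² = 5892, Σuv = 4439
nΣuv − ΣuΣv = 35512 − 42642 = -7130
nΣu² − (Σu)² = 54680 − 42849 = 11831; nΣv² − (Σv)² = 47136 − 42436 = 4700
r = -7130 / √(11831 × 4700) = -7130 / 7456.9230 ≈ -0.9562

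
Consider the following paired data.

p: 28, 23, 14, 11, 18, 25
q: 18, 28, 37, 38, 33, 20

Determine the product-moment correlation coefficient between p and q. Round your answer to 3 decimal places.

-0.967

n = 6, Σp = 119, Σq = 174, Σp² = 2579, Σq² = 5410, Σpq = 3178
nΣpq − ΣpΣq = 19068 − 20706 = -1638
nΣp² − (Σp)² = 15474 − 14161 = 1313; nΣq² − (Σq)² = 32460 − 30276 = 2184
r = -1638 / √(1313 × 2184) = -1638 / 1693.3966 ≈ -0.967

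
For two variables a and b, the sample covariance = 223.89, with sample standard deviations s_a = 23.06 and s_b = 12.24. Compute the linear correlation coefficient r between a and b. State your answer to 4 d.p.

0.7932

r = Cov(a,b) / (s_a · s_b) = 223.89 / (23.06 × 12.24)
  = 223.89 / 282.2544 ≈ 0.7932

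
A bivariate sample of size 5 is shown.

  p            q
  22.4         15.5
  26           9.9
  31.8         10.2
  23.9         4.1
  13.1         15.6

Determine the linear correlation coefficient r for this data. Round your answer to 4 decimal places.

-0.5012

n = 5, Σp = 117.2, Σq = 55.3, Σp² = 2931.82, Σq² = 702.47, Σpq = 1231.31
nΣpq − ΣpΣq = 6156.55 − 6481.16 = -324.61
nΣp² − (Σp)² = 14659.1 − 13735.84 = 923.26; nΣq² − (Σq)² = 3512.35 − 3058.09 = 454.26
r = -324.61 / √(923.26 × 454.26) = -324.61 / 647.6111 ≈ -0.5012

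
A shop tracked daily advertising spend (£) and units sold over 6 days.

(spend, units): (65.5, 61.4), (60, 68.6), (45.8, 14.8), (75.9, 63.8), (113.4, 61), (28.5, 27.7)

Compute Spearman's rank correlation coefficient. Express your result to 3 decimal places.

0.429

Rank spend: 4, 3, 2, 5, 6, 1
Rank units: 4, 6, 1, 5, 3, 2
d = rank(spend) − rank(units): 0, -3, 1, 0, 3, -1; Σd² = 20
ρ = 1 − 6Σd² / [n(n²−1)] = 1 − 6×20 / (6×35) = 1 − 120/210 ≈ 0.429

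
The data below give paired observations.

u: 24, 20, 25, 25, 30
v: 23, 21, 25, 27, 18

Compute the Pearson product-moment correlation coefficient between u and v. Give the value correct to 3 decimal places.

n = 5, Σu = 124, Σv = 114, Σu² = 3126, Σv² = 2648, Σuv = 2812
nΣuv − ΣuΣv = 14060 − 14136 = -76
nΣu² − (Σu)² = 15630 − 15376 = 254; nΣv² − (Σv)² = 13240 − 12996 = 244
r = -76 / √(254 × 244) = -76 / 248.9498 ≈ -0.305

-0.305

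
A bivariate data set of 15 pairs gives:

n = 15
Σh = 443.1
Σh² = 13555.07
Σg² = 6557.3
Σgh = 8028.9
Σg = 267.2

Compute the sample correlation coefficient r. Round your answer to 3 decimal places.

r = (nΣgh − ΣgΣh) / √[(nΣg² − (Σg)²)(nΣh² − (Σh)²)]
Numerator: 15×8028.9 − 267.2×443.1 = 2037.18
Denominator: √[(98359.5 − 71395.84)(203326.05 − 196337.61)] = √[26963.66 × 6988.44] = 13727.1235
r = 2037.18 / 13727.1235 ≈ 0.148

0.148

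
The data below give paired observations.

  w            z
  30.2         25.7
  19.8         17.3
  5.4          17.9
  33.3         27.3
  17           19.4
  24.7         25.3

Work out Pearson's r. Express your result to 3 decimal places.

n = 6, Σw = 130.4, Σz = 132.9, Σw² = 3341.22, Σz² = 3041.93, Σwz = 3079.14
nΣwz − ΣwΣz = 18474.84 − 17330.16 = 1144.68
nΣw² − (Σw)² = 20047.32 − 17004.16 = 3043.16; nΣz² − (Σz)² = 18251.58 − 17662.41 = 589.17
r = 1144.68 / √(3043.16 × 589.17) = 1144.68 / 1339.0066 ≈ 0.855

0.855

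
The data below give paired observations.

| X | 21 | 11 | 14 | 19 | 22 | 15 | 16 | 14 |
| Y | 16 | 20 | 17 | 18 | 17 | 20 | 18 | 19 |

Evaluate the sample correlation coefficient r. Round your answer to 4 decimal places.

n = 8, ΣX = 132, ΣY = 145, ΣX² = 2280, ΣY² = 2643, ΣXY = 2364
nΣXY − ΣXΣY = 18912 − 19140 = -228
nΣX² − (ΣX)² = 18240 − 17424 = 816; nΣY² − (ΣY)² = 21144 − 21025 = 119
r = -228 / √(816 × 119) = -228 / 311.6151 ≈ -0.7317

-0.7317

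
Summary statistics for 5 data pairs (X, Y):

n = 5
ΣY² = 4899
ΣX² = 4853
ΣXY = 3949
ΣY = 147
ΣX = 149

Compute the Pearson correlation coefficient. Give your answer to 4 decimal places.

r = (nΣXY − ΣXΣY) / √[(nΣX² − (ΣX)²)(nΣY² − (ΣY)²)]
Numerator: 5×3949 − 149×147 = -2158
Denominator: √[(24265 − 22201)(24495 − 21609)] = √[2064 × 2886] = 2440.6360
r = -2158 / 2440.6360 ≈ -0.8842

-0.8842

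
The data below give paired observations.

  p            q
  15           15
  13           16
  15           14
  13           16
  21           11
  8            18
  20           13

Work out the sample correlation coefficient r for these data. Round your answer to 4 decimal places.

-0.9688

n = 7, Σp = 105, Σq = 103, Σp² = 1693, Σq² = 1547, Σpq = 1486
nΣpq − ΣpΣq = 10402 − 10815 = -413
nΣp² − (Σp)² = 11851 − 11025 = 826; nΣq² − (Σq)² = 10829 − 10609 = 220
r = -413 / √(826 × 220) = -413 / 426.2863 ≈ -0.9688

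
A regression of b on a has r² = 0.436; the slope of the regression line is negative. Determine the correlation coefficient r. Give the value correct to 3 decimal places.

-0.660

|r| = √0.436 = 0.660
The association is negative, so r = −0.660.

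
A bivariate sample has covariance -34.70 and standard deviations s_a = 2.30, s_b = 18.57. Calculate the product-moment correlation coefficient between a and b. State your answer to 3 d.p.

-0.812

r = Cov(a,b) / (s_a · s_b) = -34.70 / (2.30 × 18.57)
  = -34.70 / 42.7110 ≈ -0.812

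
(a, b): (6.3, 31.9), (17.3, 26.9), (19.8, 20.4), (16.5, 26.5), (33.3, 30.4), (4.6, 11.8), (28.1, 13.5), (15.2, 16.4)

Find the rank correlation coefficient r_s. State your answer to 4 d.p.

Rank a: 2, 5, 6, 4, 8, 1, 7, 3
Rank b: 8, 6, 4, 5, 7, 1, 2, 3
d = rank(a) − rank(b): -6, -1, 2, -1, 1, 0, 5, 0; Σd² = 68
ρ = 1 − 6Σd² / [n(n²−1)] = 1 − 6×68 / (8×63) = 1 − 408/504 ≈ 0.1905

0.1905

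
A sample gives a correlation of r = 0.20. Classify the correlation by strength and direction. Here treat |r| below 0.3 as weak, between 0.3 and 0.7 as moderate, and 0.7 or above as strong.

r = 0.20 > 0 so the relationship is positive.
|r| = 0.20, which falls in the weak range.

weak positive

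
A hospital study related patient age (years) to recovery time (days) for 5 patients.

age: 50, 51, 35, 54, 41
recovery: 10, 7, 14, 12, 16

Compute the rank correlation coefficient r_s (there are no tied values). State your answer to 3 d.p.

-0.600

Rank age: 3, 4, 1, 5, 2
Rank recovery: 2, 1, 4, 3, 5
d = rank(age) − rank(recovery): 1, 3, -3, 2, -3; Σd² = 32
ρ = 1 − 6Σd² / [n(n²−1)] = 1 − 6×32 / (5×24) = 1 − 192/120 ≈ -0.600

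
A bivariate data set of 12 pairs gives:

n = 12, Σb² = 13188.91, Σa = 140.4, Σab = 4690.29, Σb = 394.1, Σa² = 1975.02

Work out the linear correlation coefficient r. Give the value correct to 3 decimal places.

0.277

r = (nΣab − ΣaΣb) / √[(nΣa² − (Σa)²)(nΣb² − (Σb)²)]
Numerator: 12×4690.29 − 140.4×394.1 = 951.84
Denominator: √[(23700.24 − 19712.16)(158266.92 − 155314.81)] = √[3988.08 × 2952.11] = 3431.2171
r = 951.84 / 3431.2171 ≈ 0.277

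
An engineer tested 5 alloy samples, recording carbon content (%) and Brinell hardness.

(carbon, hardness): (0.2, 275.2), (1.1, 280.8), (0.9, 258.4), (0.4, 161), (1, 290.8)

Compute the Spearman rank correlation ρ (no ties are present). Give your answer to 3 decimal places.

0.600

Rank carbon: 1, 5, 3, 2, 4
Rank hardness: 3, 4, 2, 1, 5
d = rank(carbon) − rank(hardness): -2, 1, 1, 1, -1; Σd² = 8
ρ = 1 − 6Σd² / [n(n²−1)] = 1 − 6×8 / (5×24) = 1 − 48/120 ≈ 0.600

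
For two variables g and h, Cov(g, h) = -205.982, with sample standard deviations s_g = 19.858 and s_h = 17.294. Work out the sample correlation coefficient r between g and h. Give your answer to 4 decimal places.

-0.5998

r = Cov(g,h) / (s_g · s_h) = -205.982 / (19.858 × 17.294)
  = -205.982 / 343.4243 ≈ -0.5998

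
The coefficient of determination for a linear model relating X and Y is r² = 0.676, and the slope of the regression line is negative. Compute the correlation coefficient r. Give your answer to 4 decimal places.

|r| = √0.676 = 0.8222
The association is negative, so r = −0.8222.

-0.8222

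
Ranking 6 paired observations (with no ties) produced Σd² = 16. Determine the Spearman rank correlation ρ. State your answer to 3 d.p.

0.543

ρ = 1 − 6Σd² / [n(n²−1)] = 1 − 6×16 / (6×35)
  = 1 − 96/210 = 1 − 0.4571 ≈ 0.543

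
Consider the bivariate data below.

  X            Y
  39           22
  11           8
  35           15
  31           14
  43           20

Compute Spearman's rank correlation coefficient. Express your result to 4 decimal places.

0.9000

Rank X: 4, 1, 3, 2, 5
Rank Y: 5, 1, 3, 2, 4
d = rank(X) − rank(Y): -1, 0, 0, 0, 1; Σd² = 2
ρ = 1 − 6Σd² / [n(n²−1)] = 1 − 6×2 / (5×24) = 1 − 12/120 ≈ 0.9000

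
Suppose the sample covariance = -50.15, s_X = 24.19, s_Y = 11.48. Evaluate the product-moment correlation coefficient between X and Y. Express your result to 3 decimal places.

r = Cov(X,Y) / (s_X · s_Y) = -50.15 / (24.19 × 11.48)
  = -50.15 / 277.7012 ≈ -0.181

-0.181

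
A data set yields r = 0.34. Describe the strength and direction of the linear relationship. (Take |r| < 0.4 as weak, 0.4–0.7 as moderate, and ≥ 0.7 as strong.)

weak positive

r = 0.34 > 0 so the relationship is positive.
|r| = 0.34, which falls in the weak range.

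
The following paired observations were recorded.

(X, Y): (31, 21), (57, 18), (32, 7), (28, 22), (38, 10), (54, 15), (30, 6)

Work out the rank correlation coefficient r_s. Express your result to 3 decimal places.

Rank X: 3, 7, 4, 1, 5, 6, 2
Rank Y: 6, 5, 2, 7, 3, 4, 1
d = rank(X) − rank(Y): -3, 2, 2, -6, 2, 2, 1; Σd² = 62
ρ = 1 − 6Σd² / [n(n²−1)] = 1 − 6×62 / (7×48) = 1 − 372/336 ≈ -0.107

-0.107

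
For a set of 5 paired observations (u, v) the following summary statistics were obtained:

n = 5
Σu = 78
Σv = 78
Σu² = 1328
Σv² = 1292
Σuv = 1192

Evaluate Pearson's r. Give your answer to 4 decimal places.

r = (nΣuv − ΣuΣv) / √[(nΣu² − (Σu)²)(nΣv² − (Σv)²)]
Numerator: 5×1192 − 78×78 = -124
Denominator: √[(6640 − 6084)(6460 − 6084)] = √[556 × 376] = 457.2264
r = -124 / 457.2264 ≈ -0.2712

-0.2712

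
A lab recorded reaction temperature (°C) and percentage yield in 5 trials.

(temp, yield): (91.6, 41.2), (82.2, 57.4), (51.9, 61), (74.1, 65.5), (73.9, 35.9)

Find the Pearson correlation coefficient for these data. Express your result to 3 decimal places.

-0.451

n = 5, Σx = 373.7, Σy = 261, Σx² = 28793.03, Σy² = 14292.26, Σxy = 19164.66
nΣxy − ΣxΣy = 95823.3 − 97535.7 = -1712.4
nΣx² − (Σx)² = 143965.15 − 139651.69 = 4313.46; nΣy² − (Σy)² = 71461.3 − 68121 = 3340.3
r = -1712.4 / √(4313.46 × 3340.3) = -1712.4 / 3795.8201 ≈ -0.451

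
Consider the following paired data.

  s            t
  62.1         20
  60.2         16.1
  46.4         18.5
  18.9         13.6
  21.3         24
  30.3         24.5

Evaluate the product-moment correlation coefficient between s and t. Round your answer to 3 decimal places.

-0.175

n = 6, Σs = 239.2, Σt = 116.7, Σs² = 11362.4, Σt² = 2362.67, Σst = 4580.21
nΣst − ΣsΣt = 27481.26 − 27914.64 = -433.38
nΣs² − (Σs)² = 68174.4 − 57216.64 = 10957.76; nΣt² − (Σt)² = 14176.02 − 13618.89 = 557.13
r = -433.38 / √(10957.76 × 557.13) = -433.38 / 2470.8089 ≈ -0.175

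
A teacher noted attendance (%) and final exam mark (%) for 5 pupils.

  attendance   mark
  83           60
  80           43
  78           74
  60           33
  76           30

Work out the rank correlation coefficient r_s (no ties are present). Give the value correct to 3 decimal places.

0.600

Rank attendance: 5, 4, 3, 1, 2
Rank mark: 4, 3, 5, 2, 1
d = rank(attendance) − rank(mark): 1, 1, -2, -1, 1; Σd² = 8
ρ = 1 − 6Σd² / [n(n²−1)] = 1 − 6×8 / (5×24) = 1 − 48/120 ≈ 0.600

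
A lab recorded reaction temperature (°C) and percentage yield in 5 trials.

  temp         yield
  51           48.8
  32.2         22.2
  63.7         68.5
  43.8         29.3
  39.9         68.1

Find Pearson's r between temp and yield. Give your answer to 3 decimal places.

0.627

n = 5, Σx = 230.6, Σy = 236.9, Σx² = 11205.98, Σy² = 13062.63, Σxy = 11567.62
nΣxy − ΣxΣy = 57838.1 − 54629.14 = 3208.96
nΣx² − (Σx)² = 56029.9 − 53176.36 = 2853.54; nΣy² − (Σy)² = 65313.15 − 56121.61 = 9191.54
r = 3208.96 / √(2853.54 × 9191.54) = 3208.96 / 5121.3696 ≈ 0.627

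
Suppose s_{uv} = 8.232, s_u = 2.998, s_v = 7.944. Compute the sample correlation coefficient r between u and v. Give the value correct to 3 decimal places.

r = Cov(u,v) / (s_u · s_v) = 8.232 / (2.998 × 7.944)
  = 8.232 / 23.8161 ≈ 0.346

0.346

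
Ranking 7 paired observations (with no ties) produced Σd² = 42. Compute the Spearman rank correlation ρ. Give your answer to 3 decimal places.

0.250

ρ = 1 − 6Σd² / [n(n²−1)] = 1 − 6×42 / (7×48)
  = 1 − 252/336 = 1 − 0.7500 ≈ 0.250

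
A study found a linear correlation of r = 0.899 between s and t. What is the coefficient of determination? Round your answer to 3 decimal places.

0.808

r² = (0.899)² = 0.808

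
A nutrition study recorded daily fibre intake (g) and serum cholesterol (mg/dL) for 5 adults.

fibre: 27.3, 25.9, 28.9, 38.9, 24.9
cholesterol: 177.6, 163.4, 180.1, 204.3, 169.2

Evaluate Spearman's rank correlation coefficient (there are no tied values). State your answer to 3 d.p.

0.900

Rank fibre: 3, 2, 4, 5, 1
Rank cholesterol: 3, 1, 4, 5, 2
d = rank(fibre) − rank(cholesterol): 0, 1, 0, 0, -1; Σd² = 2
ρ = 1 − 6Σd² / [n(n²−1)] = 1 − 6×2 / (5×24) = 1 − 12/120 ≈ 0.900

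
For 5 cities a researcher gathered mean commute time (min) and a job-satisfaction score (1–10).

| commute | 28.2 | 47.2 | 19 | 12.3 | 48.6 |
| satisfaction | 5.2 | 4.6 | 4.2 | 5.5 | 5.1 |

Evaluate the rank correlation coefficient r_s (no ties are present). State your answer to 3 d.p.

-0.300

Rank commute: 3, 4, 2, 1, 5
Rank satisfaction: 4, 2, 1, 5, 3
d = rank(commute) − rank(satisfaction): -1, 2, 1, -4, 2; Σd² = 26
ρ = 1 − 6Σd² / [n(n²−1)] = 1 − 6×26 / (5×24) = 1 − 156/120 ≈ -0.300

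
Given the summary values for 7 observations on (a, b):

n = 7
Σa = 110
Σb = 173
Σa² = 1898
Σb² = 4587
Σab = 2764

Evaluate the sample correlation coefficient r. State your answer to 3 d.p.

0.198

r = (nΣab − ΣaΣb) / √[(nΣa² − (Σa)²)(nΣb² − (Σb)²)]
Numerator: 7×2764 − 110×173 = 318
Denominator: √[(13286 − 12100)(32109 − 29929)] = √[1186 × 2180] = 1607.9428
r = 318 / 1607.9428 ≈ 0.198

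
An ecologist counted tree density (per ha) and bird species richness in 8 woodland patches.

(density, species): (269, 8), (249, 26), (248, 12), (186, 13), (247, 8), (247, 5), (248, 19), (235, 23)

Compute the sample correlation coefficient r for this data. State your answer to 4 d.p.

n = 8, Σx = 1929, Σy = 114, Σx² = 469209, Σy² = 2032, Σxy = 27348
nΣxy − ΣxΣy = 218784 − 219906 = -1122
nΣx² − (Σx)² = 3753672 − 3721041 = 32631; nΣy² − (Σy)² = 16256 − 12996 = 3260
r = -1122 / √(32631 × 3260) = -1122 / 10313.9255 ≈ -0.1088

-0.1088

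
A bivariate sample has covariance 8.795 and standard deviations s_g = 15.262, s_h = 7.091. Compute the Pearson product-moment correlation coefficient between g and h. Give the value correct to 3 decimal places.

r = Cov(g,h) / (s_g · s_h) = 8.795 / (15.262 × 7.091)
  = 8.795 / 108.2228 ≈ 0.081

0.081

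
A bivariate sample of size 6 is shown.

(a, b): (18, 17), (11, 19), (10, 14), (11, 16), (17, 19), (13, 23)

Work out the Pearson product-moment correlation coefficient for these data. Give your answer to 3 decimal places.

0.248

n = 6, Σa = 80, Σb = 108, Σa² = 1124, Σb² = 1992, Σab = 1453
nΣab − ΣaΣb = 8718 − 8640 = 78
nΣa² − (Σa)² = 6744 − 6400 = 344; nΣb² − (Σb)² = 11952 − 11664 = 288
r = 78 / √(344 × 288) = 78 / 314.7570 ≈ 0.248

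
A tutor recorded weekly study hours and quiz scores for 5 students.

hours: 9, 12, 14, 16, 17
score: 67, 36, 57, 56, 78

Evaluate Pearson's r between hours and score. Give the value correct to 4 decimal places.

n = 5, Σx = 68, Σy = 294, Σx² = 966, Σy² = 18254, Σxy = 4055
nΣxy − ΣxΣy = 20275 − 19992 = 283
nΣx² − (Σx)² = 4830 − 4624 = 206; nΣy² − (Σy)² = 91270 − 86436 = 4834
r = 283 / √(206 × 4834) = 283 / 997.8998 ≈ 0.2836

0.2836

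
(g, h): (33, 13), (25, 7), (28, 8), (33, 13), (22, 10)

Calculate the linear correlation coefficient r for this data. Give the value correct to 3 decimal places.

0.718

n = 5, Σg = 141, Σh = 51, Σg² = 4071, Σh² = 551, Σgh = 1477
nΣgh − ΣgΣh = 7385 − 7191 = 194
nΣg² − (Σg)² = 20355 − 19881 = 474; nΣh² − (Σh)² = 2755 − 2601 = 154
r = 194 / √(474 × 154) = 194 / 270.1777 ≈ 0.718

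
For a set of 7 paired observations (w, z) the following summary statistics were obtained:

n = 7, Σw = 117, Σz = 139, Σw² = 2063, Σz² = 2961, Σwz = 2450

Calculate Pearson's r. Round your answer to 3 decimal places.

0.863

r = (nΣwz − ΣwΣz) / √[(nΣw² − (Σw)²)(nΣz² − (Σz)²)]
Numerator: 7×2450 − 117×139 = 887
Denominator: √[(14441 − 13689)(20727 − 19321)] = √[752 × 1406] = 1028.2568
r = 887 / 1028.2568 ≈ 0.863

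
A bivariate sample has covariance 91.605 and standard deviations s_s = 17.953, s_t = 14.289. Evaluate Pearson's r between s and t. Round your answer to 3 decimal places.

r = Cov(s,t) / (s_s · s_t) = 91.605 / (17.953 × 14.289)
  = 91.605 / 256.5304 ≈ 0.357

0.357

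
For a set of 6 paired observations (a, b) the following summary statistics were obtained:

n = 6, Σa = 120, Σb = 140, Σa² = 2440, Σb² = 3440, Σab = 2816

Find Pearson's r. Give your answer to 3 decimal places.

r = (nΣab − ΣaΣb) / √[(nΣa² − (Σa)²)(nΣb² − (Σb)²)]
Numerator: 6×2816 − 120×140 = 96
Denominator: √[(14640 − 14400)(20640 − 19600)] = √[240 × 1040] = 499.5998
r = 96 / 499.5998 ≈ 0.192

0.192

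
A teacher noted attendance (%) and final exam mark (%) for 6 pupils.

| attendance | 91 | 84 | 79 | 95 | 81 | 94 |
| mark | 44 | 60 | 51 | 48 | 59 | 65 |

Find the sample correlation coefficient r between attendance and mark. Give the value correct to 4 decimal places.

n = 6, Σx = 524, Σy = 327, Σx² = 46000, Σy² = 18147, Σxy = 28522
nΣxy − ΣxΣy = 171132 − 171348 = -216
nΣx² − (Σx)² = 276000 − 274576 = 1424; nΣy² − (Σy)² = 108882 − 106929 = 1953
r = -216 / √(1424 × 1953) = -216 / 1667.6546 ≈ -0.1295

-0.1295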